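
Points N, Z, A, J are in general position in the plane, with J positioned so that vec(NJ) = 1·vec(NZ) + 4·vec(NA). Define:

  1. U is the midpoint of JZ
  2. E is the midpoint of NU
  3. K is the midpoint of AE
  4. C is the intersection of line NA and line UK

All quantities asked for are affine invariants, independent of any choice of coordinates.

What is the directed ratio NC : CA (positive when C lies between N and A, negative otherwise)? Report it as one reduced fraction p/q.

NC:CA = 2

Set N = (0, 0), Z = (1, 0), A = (0, 1), J = (1, 4); any affine frame gives the same invariant.
1. U is the midpoint of JZ ⇒ U = (1, 2)
2. E is the midpoint of NU ⇒ E = (1/2, 1)
3. K is the midpoint of AE ⇒ K = (1/4, 1)
4. C is the intersection of line NA and line UK ⇒ C = (0, 2/3)
C = N + t·(A−N) with t = 2/3, so NC:CA = t:(1−t) = 2/3:1/3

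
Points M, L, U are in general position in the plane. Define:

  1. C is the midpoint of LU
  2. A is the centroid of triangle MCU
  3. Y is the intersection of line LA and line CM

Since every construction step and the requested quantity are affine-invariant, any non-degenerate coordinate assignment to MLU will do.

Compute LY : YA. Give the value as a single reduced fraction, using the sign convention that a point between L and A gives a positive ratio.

LY:YA = 3

Choose coordinates M = (0, 0), L = (1, 0), U = (0, 1).
1. C is the midpoint of LU ⇒ C = (1/2, 1/2)
2. A is the centroid of triangle MCU ⇒ A = (1/6, 1/2)
3. Y is the intersection of line LA and line CM ⇒ Y = (3/8, 3/8)
Y = L + t·(A−L) with t = 3/4, so LY:YA = t:(1−t) = 3/4:1/4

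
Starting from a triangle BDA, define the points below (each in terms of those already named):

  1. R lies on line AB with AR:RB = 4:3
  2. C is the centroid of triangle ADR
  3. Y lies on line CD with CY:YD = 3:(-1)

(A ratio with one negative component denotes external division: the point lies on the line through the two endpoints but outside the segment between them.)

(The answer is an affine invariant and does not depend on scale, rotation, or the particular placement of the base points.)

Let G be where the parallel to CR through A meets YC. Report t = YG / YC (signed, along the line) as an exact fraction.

t = 5/3

Work in coordinates with B = (0, 0), D = (1, 0), A = (0, 1).
1. R lies on line AB with AR:RB = 4:3 ⇒ R = (0, 3/7)
2. C is the centroid of triangle ADR ⇒ C = (1/3, 10/21)
3. Y lies on line CD with CY:YD = 3:(-1) ⇒ Y = (4/3, -5/21)
through A parallel to CR: direction (-1/3, -1/21); meets YC at G = (-1/3, 20/21)
G = Y + t·(C−Y) with t = 5/3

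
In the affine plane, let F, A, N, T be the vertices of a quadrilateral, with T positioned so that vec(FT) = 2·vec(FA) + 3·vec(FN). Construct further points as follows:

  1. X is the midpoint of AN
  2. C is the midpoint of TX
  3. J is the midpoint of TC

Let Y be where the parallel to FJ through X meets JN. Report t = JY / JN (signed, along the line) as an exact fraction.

Work in coordinates with F = (0, 0), A = (1, 0), N = (0, 1), T = (2, 3).
1. X is the midpoint of AN ⇒ X = (1/2, 1/2)
2. C is the midpoint of TX ⇒ C = (5/4, 7/4)
3. J is the midpoint of TC ⇒ J = (13/8, 19/8)
through X parallel to FJ: direction (13/8, 19/8); meets JN at Y = (2, 35/13)
Y = J + t·(N−J) with t = -3/13

t = -3/13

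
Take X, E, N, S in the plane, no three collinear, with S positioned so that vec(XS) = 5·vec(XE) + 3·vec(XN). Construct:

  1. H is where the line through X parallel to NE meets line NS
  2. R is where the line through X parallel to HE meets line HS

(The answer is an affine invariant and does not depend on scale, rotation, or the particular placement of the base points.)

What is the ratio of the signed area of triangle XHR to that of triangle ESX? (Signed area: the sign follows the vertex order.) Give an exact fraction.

[XHR]:[ESX] = 25/147

Assign X = (0, 0), E = (1, 0), N = (0, 1), S = (5, 3) — the answer is frame-independent, so this choice is without loss of generality.
1. H is where the line through X parallel to NE meets line NS ⇒ H = (-5/7, 5/7)
2. R is where the line through X parallel to HE meets line HS ⇒ R = (-60/49, 25/49)
2·[XHR] = 25/49, 2·[ESX] = 3
[XHR]:[ESX] = 25/49:3 = 25/147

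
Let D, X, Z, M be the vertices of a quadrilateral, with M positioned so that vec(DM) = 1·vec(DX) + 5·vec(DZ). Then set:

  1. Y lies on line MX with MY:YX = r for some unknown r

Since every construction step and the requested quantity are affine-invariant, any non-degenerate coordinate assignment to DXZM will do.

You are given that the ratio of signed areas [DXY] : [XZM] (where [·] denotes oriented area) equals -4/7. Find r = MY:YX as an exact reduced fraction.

Set D = (0, 0), X = (1, 0), Z = (0, 1), M = (1, 5); any affine frame gives the same invariant.
1. With MY:YX = r, write λ = r/(r+1) so Y = M + λ·(X−M); Y is affine-linear in λ
Every point depending on Y is an affine combination of Y and λ-independent points, so each such coordinate is linear in λ; the λ² term in each signed area is a multiple of (X−M)×(X−M) = 0, so 2·[DXY] and 2·[XZM] are each linear in λ. Evaluating at λ=0 and λ=1:
  2·[DXY] = -5·λ + 5,   2·[XZM] = -5
So [DXY]:[XZM] = (-5·λ + 5) / (-5). Setting this equal to -4/7:
  -5·λ + 5 = -4/7·(-5)  ⇒  λ = 3/7
Then r = λ/(1−λ) = (3/7)/(4/7) = 3/4. Check: with r = 3/4, Y = (1, 20/7) and [DXY]:[XZM] = -4/7 as required.

r = 3/4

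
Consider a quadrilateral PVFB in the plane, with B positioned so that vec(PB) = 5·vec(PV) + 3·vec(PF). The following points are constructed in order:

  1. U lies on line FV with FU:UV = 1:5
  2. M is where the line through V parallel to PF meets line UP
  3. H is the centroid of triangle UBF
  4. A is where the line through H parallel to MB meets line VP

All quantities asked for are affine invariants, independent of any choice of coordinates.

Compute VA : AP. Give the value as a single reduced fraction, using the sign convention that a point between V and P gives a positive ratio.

Set P = (0, 0), V = (1, 0), F = (0, 1), B = (5, 3); any affine frame gives the same invariant.
1. U lies on line FV with FU:UV = 1:5 ⇒ U = (1/6, 5/6)
2. M is where the line through V parallel to PF meets line UP ⇒ M = (1, 5)
3. H is the centroid of triangle UBF ⇒ H = (31/18, 29/18)
4. A is where the line through H parallel to MB meets line VP ⇒ A = (89/18, 0)
A = V + t·(P−V) with t = -71/18, so VA:AP = t:(1−t) = -71/18:89/18

VA:AP = -71/89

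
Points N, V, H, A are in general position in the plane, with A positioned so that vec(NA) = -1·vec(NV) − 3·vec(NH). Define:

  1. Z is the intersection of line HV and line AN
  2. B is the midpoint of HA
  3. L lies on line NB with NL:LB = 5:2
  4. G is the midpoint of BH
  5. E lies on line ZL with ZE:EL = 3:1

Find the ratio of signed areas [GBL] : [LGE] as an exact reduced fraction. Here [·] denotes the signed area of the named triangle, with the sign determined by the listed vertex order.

[GBL]:[LGE] = -32/31

Assign N = (0, 0), V = (1, 0), H = (0, 1), A = (-1, -3) — the answer is frame-independent, so this choice is without loss of generality.
1. Z is the intersection of line HV and line AN ⇒ Z = (1/4, 3/4)
2. B is the midpoint of HA ⇒ B = (-1/2, -1)
3. L lies on line NB with NL:LB = 5:2 ⇒ L = (-5/14, -5/7)
4. G is the midpoint of BH ⇒ G = (-1/4, 0)
5. E lies on line ZL with ZE:EL = 3:1 ⇒ E = (-23/112, -39/112)
2·[GBL] = 1/14, 2·[LGE] = -31/448
[GBL]:[LGE] = 1/14:-31/448 = -32/31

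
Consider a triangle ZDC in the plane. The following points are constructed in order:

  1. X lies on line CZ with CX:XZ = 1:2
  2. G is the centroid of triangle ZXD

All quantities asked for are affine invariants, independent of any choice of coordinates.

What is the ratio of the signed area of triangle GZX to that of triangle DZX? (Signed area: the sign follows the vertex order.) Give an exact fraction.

[GZX]:[DZX] = 1/3

Assign Z = (0, 0), D = (1, 0), C = (0, 1) — the answer is frame-independent, so this choice is without loss of generality.
1. X lies on line CZ with CX:XZ = 1:2 ⇒ X = (0, 2/3)
2. G is the centroid of triangle ZXD ⇒ G = (1/3, 2/9)
2·[GZX] = -2/9, 2·[DZX] = -2/3
[GZX]:[DZX] = -2/9:-2/3 = 1/3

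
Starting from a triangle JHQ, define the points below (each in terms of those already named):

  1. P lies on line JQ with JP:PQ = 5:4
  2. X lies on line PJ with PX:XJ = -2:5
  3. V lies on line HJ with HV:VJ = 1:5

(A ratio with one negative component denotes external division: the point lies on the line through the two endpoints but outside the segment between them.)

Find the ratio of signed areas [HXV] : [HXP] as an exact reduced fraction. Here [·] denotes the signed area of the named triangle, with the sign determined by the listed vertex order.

[HXV]:[HXP] = 5/12

Choose coordinates J = (0, 0), H = (1, 0), Q = (0, 1).
1. P lies on line JQ with JP:PQ = 5:4 ⇒ P = (0, 5/9)
2. X lies on line PJ with PX:XJ = -2:5 ⇒ X = (0, 25/27)
3. V lies on line HJ with HV:VJ = 1:5 ⇒ V = (5/6, 0)
2·[HXV] = 25/162, 2·[HXP] = 10/27
[HXV]:[HXP] = 25/162:10/27 = 5/12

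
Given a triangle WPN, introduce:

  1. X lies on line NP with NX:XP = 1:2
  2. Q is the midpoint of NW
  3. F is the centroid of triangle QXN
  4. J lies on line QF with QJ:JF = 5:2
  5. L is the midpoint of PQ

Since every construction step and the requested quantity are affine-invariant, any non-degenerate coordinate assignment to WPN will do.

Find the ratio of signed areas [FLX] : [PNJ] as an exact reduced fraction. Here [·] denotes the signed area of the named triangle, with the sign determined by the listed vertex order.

Choose coordinates W = (0, 0), P = (1, 0), N = (0, 1).
1. X lies on line NP with NX:XP = 1:2 ⇒ X = (1/3, 2/3)
2. Q is the midpoint of NW ⇒ Q = (0, 1/2)
3. F is the centroid of triangle QXN ⇒ F = (1/9, 13/18)
4. J lies on line QF with QJ:JF = 5:2 ⇒ J = (5/63, 83/126)
5. L is the midpoint of PQ ⇒ L = (1/2, 1/4)
2·[FLX] = 1/12, 2·[PNJ] = 11/42
[FLX]:[PNJ] = 1/12:11/42 = 7/22

[FLX]:[PNJ] = 7/22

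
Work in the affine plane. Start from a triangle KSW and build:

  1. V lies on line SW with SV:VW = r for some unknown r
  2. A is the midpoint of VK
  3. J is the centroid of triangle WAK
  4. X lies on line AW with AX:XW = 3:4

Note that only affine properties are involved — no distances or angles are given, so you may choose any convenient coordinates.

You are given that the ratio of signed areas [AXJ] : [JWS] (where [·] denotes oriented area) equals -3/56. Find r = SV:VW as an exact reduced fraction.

Work in coordinates with K = (0, 0), S = (1, 0), W = (0, 1).
1. With SV:VW = r, write λ = r/(r+1) so V = S + λ·(W−S); V is affine-linear in λ
2. A is the midpoint of VK ⇒ A is an affine combination of earlier points and hence also affine-linear in λ
3. J is the centroid of triangle WAK ⇒ J is an affine combination of earlier points and hence also affine-linear in λ
4. X lies on line AW with AX:XW = 3:4 ⇒ X is an affine combination of earlier points and hence also affine-linear in λ
Every point depending on V is an affine combination of V and λ-independent points, so each such coordinate is linear in λ; the λ² term in each signed area is a multiple of (W−S)×(W−S) = 0, so 2·[AXJ] and 2·[JWS] are each linear in λ. Evaluating at λ=0 and λ=1:
  2·[AXJ] = -1/14·λ + 1/14,   2·[JWS] = -1/2
So [AXJ]:[JWS] = (-1/14·λ + 1/14) / (-1/2). Setting this equal to -3/56:
  -1/14·λ + 1/14 = -3/56·(-1/2)  ⇒  λ = 5/8
Then r = λ/(1−λ) = (5/8)/(3/8) = 5/3. Check: with r = 5/3, V = (3/8, 5/8) and [AXJ]:[JWS] = -3/56 as required.

r = 5/3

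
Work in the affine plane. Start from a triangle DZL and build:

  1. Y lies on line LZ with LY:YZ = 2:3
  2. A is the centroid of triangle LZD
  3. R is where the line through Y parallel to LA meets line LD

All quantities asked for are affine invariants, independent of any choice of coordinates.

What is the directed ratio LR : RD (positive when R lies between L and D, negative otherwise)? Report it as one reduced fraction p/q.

Set D = (0, 0), Z = (1, 0), L = (0, 1); any affine frame gives the same invariant.
1. Y lies on line LZ with LY:YZ = 2:3 ⇒ Y = (2/5, 3/5)
2. A is the centroid of triangle LZD ⇒ A = (1/3, 1/3)
3. R is where the line through Y parallel to LA meets line LD ⇒ R = (0, 7/5)
R = L + t·(D−L) with t = -2/5, so LR:RD = t:(1−t) = -2/5:7/5

LR:RD = -2/7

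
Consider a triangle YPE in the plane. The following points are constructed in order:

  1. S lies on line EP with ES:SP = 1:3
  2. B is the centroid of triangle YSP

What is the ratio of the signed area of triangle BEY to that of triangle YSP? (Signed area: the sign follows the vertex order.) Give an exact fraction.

Assign Y = (0, 0), P = (1, 0), E = (0, 1) — the answer is frame-independent, so this choice is without loss of generality.
1. S lies on line EP with ES:SP = 1:3 ⇒ S = (1/4, 3/4)
2. B is the centroid of triangle YSP ⇒ B = (5/12, 1/4)
2·[BEY] = 5/12, 2·[YSP] = -3/4
[BEY]:[YSP] = 5/12:-3/4 = -5/9

[BEY]:[YSP] = -5/9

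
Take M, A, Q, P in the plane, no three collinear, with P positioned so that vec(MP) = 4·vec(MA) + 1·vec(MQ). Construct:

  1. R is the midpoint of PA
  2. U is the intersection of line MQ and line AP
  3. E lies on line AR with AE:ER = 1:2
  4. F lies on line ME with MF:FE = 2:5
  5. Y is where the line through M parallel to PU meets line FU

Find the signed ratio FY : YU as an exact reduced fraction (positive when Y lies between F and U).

FY:YU = -2/7

Set M = (0, 0), A = (1, 0), Q = (0, 1), P = (4, 1); any affine frame gives the same invariant.
1. R is the midpoint of PA ⇒ R = (5/2, 1/2)
2. U is the intersection of line MQ and line AP ⇒ U = (0, -1/3)
3. E lies on line AR with AE:ER = 1:2 ⇒ E = (3/2, 1/6)
4. F lies on line ME with MF:FE = 2:5 ⇒ F = (3/7, 1/21)
5. Y is where the line through M parallel to PU meets line FU ⇒ Y = (3/5, 1/5)
Y = F + t·(U−F) with t = -2/5, so FY:YU = t:(1−t) = -2/5:7/5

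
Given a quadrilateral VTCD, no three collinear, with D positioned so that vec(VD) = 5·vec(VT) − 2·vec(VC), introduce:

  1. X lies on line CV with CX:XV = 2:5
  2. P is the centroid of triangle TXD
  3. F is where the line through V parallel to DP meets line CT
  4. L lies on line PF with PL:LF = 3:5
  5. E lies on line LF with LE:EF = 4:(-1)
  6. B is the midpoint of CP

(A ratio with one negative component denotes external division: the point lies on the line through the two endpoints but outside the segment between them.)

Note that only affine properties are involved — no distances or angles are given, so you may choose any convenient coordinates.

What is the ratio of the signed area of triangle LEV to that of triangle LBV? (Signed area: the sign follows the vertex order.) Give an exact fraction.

[LEV]:[LBV] = -260/303

Set V = (0, 0), T = (1, 0), C = (0, 1), D = (5, -2); any affine frame gives the same invariant.
1. X lies on line CV with CX:XV = 2:5 ⇒ X = (0, 5/7)
2. P is the centroid of triangle TXD ⇒ P = (2, -3/7)
3. F is where the line through V parallel to DP meets line CT ⇒ F = (21/10, -11/10)
4. L lies on line PF with PL:LF = 3:5 ⇒ L = (163/80, -381/560)
5. E lies on line LF with LE:EF = 4:(-1) ⇒ E = (509/240, -2083/1680)
6. B is the midpoint of CP ⇒ B = (1, 2/7)
2·[LEV] = -13/12, 2·[LBV] = 101/80
[LEV]:[LBV] = -13/12:101/80 = -260/303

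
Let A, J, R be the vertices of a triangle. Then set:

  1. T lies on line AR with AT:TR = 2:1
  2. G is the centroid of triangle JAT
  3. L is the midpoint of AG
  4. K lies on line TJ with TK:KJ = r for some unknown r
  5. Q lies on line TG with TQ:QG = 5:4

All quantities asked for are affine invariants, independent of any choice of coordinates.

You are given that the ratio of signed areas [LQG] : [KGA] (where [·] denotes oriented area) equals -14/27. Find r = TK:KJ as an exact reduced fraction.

Assign A = (0, 0), J = (1, 0), R = (0, 1) — the answer is frame-independent, so this choice is without loss of generality.
1. T lies on line AR with AT:TR = 2:1 ⇒ T = (0, 2/3)
2. G is the centroid of triangle JAT ⇒ G = (1/3, 2/9)
3. L is the midpoint of AG ⇒ L = (1/6, 1/9)
4. With TK:KJ = r, write λ = r/(r+1) so K = T + λ·(J−T); K is affine-linear in λ
5. Q lies on line TG with TQ:QG = 5:4 ⇒ Q = (5/27, 34/81)
Every point depending on K is an affine combination of K and λ-independent points, so each such coordinate is linear in λ; the λ² term in each signed area is a multiple of (J−T)×(J−T) = 0, so 2·[LQG] and 2·[KGA] are each linear in λ. Evaluating at λ=0 and λ=1:
  2·[LQG] = -4/81,   2·[KGA] = 4/9·λ − 2/9
So [LQG]:[KGA] = (-4/81) / (4/9·λ − 2/9). Setting this equal to -14/27:
  -4/81 = -14/27·(4/9·λ − 2/9)  ⇒  λ = 5/7
Then r = λ/(1−λ) = (5/7)/(2/7) = 5/2. Check: with r = 5/2, K = (5/7, 4/21) and [LQG]:[KGA] = -14/27 as required.

r = 5/2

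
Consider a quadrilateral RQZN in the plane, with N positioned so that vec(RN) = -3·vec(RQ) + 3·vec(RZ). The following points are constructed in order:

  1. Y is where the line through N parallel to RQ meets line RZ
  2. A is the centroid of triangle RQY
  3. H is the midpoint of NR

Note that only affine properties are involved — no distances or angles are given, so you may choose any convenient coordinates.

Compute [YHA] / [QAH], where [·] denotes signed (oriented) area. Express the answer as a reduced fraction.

Choose coordinates R = (0, 0), Q = (1, 0), Z = (0, 1), N = (-3, 3).
1. Y is where the line through N parallel to RQ meets line RZ ⇒ Y = (0, 3)
2. A is the centroid of triangle RQY ⇒ A = (1/3, 1)
3. H is the midpoint of NR ⇒ H = (-3/2, 3/2)
2·[YHA] = 7/2, 2·[QAH] = 3/2
[YHA]:[QAH] = 7/2:3/2 = 7/3

[YHA]:[QAH] = 7/3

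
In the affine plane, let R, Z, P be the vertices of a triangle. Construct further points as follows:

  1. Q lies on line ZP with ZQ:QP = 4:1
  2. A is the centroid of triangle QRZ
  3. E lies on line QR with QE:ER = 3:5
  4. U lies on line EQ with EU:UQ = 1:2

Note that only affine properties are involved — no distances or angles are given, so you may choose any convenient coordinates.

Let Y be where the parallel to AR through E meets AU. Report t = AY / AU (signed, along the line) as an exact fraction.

Work in coordinates with R = (0, 0), Z = (1, 0), P = (0, 1).
1. Q lies on line ZP with ZQ:QP = 4:1 ⇒ Q = (1/5, 4/5)
2. A is the centroid of triangle QRZ ⇒ A = (2/5, 4/15)
3. E lies on line QR with QE:ER = 3:5 ⇒ E = (1/8, 1/2)
4. U lies on line EQ with EU:UQ = 1:2 ⇒ U = (3/20, 3/5)
through E parallel to AR: direction (-2/5, -4/15); meets AU at Y = (23/120, 49/90)
Y = A + t·(U−A) with t = 5/6

t = 5/6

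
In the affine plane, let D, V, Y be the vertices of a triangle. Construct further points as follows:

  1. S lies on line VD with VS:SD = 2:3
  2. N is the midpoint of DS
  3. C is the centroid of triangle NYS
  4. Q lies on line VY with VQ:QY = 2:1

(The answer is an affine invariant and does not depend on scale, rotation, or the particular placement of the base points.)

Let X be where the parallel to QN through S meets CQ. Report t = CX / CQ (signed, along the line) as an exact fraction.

t = 19

Assign D = (0, 0), V = (1, 0), Y = (0, 1) — the answer is frame-independent, so this choice is without loss of generality.
1. S lies on line VD with VS:SD = 2:3 ⇒ S = (3/5, 0)
2. N is the midpoint of DS ⇒ N = (3/10, 0)
3. C is the centroid of triangle NYS ⇒ C = (3/10, 1/3)
4. Q lies on line VY with VQ:QY = 2:1 ⇒ Q = (1/3, 2/3)
through S parallel to QN: direction (-1/30, -2/3); meets CQ at X = (14/15, 20/3)
X = C + t·(Q−C) with t = 19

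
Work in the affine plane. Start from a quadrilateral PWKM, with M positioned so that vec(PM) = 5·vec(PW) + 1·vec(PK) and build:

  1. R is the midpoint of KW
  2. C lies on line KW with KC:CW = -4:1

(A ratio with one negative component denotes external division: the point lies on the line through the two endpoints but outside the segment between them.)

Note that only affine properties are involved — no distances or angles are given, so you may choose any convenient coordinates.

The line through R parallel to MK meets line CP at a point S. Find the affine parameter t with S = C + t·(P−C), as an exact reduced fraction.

Set P = (0, 0), W = (1, 0), K = (0, 1), M = (5, 1); any affine frame gives the same invariant.
1. R is the midpoint of KW ⇒ R = (1/2, 1/2)
2. C lies on line KW with KC:CW = -4:1 ⇒ C = (4/3, -1/3)
through R parallel to MK: direction (-5, 0); meets CP at S = (-2, 1/2)
S = C + t·(P−C) with t = 5/2

t = 5/2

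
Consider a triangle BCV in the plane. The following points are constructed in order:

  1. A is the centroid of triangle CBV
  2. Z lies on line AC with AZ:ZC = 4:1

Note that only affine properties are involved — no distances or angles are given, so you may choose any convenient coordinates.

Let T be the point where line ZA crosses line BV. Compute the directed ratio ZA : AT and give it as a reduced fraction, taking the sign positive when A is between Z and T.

ZA:AT = 8/5

Work in coordinates with B = (0, 0), C = (1, 0), V = (0, 1).
1. A is the centroid of triangle CBV ⇒ A = (1/3, 1/3)
2. Z lies on line AC with AZ:ZC = 4:1 ⇒ Z = (13/15, 1/15)
line ZA meets BV at T = (0, 1/2)
A = Z + t·(T−Z) with t = 8/13, so ZA:AT = 8/13:5/13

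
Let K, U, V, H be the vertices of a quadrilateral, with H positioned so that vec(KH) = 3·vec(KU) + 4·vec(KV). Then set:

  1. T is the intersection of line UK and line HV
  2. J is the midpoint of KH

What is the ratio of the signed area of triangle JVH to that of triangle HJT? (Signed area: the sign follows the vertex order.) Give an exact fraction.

Choose coordinates K = (0, 0), U = (1, 0), V = (0, 1), H = (3, 4).
1. T is the intersection of line UK and line HV ⇒ T = (-1, 0)
2. J is the midpoint of KH ⇒ J = (3/2, 2)
2·[JVH] = -3/2, 2·[HJT] = -2
[JVH]:[HJT] = -3/2:-2 = 3/4

[JVH]:[HJT] = 3/4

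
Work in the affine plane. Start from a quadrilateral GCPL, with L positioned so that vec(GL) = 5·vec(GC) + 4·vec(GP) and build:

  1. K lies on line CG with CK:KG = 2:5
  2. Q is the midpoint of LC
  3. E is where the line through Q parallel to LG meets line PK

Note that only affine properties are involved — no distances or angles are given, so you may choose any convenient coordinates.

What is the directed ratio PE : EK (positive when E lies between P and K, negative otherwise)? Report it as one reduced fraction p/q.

PE:EK = 49/6

Assign G = (0, 0), C = (1, 0), P = (0, 1), L = (5, 4) — the answer is frame-independent, so this choice is without loss of generality.
1. K lies on line CG with CK:KG = 2:5 ⇒ K = (5/7, 0)
2. Q is the midpoint of LC ⇒ Q = (3, 2)
3. E is where the line through Q parallel to LG meets line PK ⇒ E = (7/11, 6/55)
E = P + t·(K−P) with t = 49/55, so PE:EK = t:(1−t) = 49/55:6/55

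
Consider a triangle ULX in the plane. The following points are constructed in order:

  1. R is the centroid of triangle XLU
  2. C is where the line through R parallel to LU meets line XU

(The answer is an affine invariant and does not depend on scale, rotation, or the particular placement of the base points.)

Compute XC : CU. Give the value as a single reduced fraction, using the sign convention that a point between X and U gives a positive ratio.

Work in coordinates with U = (0, 0), L = (1, 0), X = (0, 1).
1. R is the centroid of triangle XLU ⇒ R = (1/3, 1/3)
2. C is where the line through R parallel to LU meets line XU ⇒ C = (0, 1/3)
C = X + t·(U−X) with t = 2/3, so XC:CU = t:(1−t) = 2/3:1/3

XC:CU = 2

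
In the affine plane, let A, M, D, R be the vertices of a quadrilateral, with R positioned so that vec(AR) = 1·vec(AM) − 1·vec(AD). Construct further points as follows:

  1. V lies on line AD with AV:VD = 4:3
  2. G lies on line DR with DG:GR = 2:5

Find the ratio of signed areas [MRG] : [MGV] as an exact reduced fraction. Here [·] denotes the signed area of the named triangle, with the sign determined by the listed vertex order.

Set A = (0, 0), M = (1, 0), D = (0, 1), R = (1, -1); any affine frame gives the same invariant.
1. V lies on line AD with AV:VD = 4:3 ⇒ V = (0, 4/7)
2. G lies on line DR with DG:GR = 2:5 ⇒ G = (2/7, 3/7)
2·[MRG] = -5/7, 2·[MGV] = 1/49
[MRG]:[MGV] = -5/7:1/49 = -35

[MRG]:[MGV] = -35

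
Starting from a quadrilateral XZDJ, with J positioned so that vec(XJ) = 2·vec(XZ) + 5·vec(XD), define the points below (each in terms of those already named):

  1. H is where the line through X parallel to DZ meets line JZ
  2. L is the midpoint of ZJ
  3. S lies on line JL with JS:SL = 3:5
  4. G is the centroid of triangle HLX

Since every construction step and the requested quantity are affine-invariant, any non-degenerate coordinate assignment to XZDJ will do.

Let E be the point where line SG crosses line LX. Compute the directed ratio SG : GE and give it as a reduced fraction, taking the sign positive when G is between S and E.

SG:GE = -77/32

Work in coordinates with X = (0, 0), Z = (1, 0), D = (0, 1), J = (2, 5).
1. H is where the line through X parallel to DZ meets line JZ ⇒ H = (5/6, -5/6)
2. L is the midpoint of ZJ ⇒ L = (3/2, 5/2)
3. S lies on line JL with JS:SL = 3:5 ⇒ S = (29/16, 65/16)
4. G is the centroid of triangle HLX ⇒ G = (7/9, 5/9)
line SG meets LX at E = (93/77, 155/77)
G = S + t·(E−S) with t = 77/45, so SG:GE = 77/45:-32/45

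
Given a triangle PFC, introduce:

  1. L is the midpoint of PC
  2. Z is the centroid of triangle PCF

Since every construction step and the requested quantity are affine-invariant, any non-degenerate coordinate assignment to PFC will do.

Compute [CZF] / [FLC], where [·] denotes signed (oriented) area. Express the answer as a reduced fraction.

Assign P = (0, 0), F = (1, 0), C = (0, 1) — the answer is frame-independent, so this choice is without loss of generality.
1. L is the midpoint of PC ⇒ L = (0, 1/2)
2. Z is the centroid of triangle PCF ⇒ Z = (1/3, 1/3)
2·[CZF] = 1/3, 2·[FLC] = -1/2
[CZF]:[FLC] = 1/3:-1/2 = -2/3

[CZF]:[FLC] = -2/3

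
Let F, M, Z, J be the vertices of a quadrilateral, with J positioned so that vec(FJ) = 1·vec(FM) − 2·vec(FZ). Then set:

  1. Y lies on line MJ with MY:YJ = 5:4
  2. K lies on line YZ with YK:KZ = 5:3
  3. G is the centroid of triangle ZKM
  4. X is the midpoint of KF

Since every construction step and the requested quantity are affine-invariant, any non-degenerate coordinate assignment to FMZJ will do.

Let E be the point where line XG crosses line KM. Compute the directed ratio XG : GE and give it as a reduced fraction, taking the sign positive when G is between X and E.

XG:GE = -7/4

Choose coordinates F = (0, 0), M = (1, 0), Z = (0, 1), J = (1, -2).
1. Y lies on line MJ with MY:YJ = 5:4 ⇒ Y = (1, -10/9)
2. K lies on line YZ with YK:KZ = 5:3 ⇒ K = (3/8, 5/24)
3. G is the centroid of triangle ZKM ⇒ G = (11/24, 29/72)
4. X is the midpoint of KF ⇒ X = (3/16, 5/48)
line XG meets KM at E = (17/56, 13/56)
G = X + t·(E−X) with t = 7/3, so XG:GE = 7/3:-4/3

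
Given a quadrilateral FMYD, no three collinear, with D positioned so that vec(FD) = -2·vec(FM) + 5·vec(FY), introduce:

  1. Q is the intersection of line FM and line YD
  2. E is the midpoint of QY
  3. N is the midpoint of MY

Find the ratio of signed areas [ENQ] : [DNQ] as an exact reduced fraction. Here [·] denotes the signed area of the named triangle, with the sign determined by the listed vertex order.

[ENQ]:[DNQ] = 1/10

Choose coordinates F = (0, 0), M = (1, 0), Y = (0, 1), D = (-2, 5).
1. Q is the intersection of line FM and line YD ⇒ Q = (1/2, 0)
2. E is the midpoint of QY ⇒ E = (1/4, 1/2)
3. N is the midpoint of MY ⇒ N = (1/2, 1/2)
2·[ENQ] = -1/8, 2·[DNQ] = -5/4
[ENQ]:[DNQ] = -1/8:-5/4 = 1/10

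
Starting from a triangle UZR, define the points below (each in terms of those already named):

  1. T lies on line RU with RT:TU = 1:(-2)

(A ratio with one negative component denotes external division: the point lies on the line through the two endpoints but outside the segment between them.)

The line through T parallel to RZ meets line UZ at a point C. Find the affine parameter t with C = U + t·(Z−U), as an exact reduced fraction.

Set U = (0, 0), Z = (1, 0), R = (0, 1); any affine frame gives the same invariant.
1. T lies on line RU with RT:TU = 1:(-2) ⇒ T = (0, 2)
through T parallel to RZ: direction (1, -1); meets UZ at C = (2, 0)
C = U + t·(Z−U) with t = 2

t = 2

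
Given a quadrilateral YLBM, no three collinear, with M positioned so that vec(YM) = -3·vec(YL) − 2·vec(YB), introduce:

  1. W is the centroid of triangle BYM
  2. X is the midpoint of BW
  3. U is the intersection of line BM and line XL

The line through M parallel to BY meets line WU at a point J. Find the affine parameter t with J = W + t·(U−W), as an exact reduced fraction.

t = -11/2

Work in coordinates with Y = (0, 0), L = (1, 0), B = (0, 1), M = (-3, -2).
1. W is the centroid of triangle BYM ⇒ W = (-1, -1/3)
2. X is the midpoint of BW ⇒ X = (-1/2, 1/3)
3. U is the intersection of line BM and line XL ⇒ U = (-7/11, 4/11)
through M parallel to BY: direction (0, -1); meets WU at J = (-3, -25/6)
J = W + t·(U−W) with t = -11/2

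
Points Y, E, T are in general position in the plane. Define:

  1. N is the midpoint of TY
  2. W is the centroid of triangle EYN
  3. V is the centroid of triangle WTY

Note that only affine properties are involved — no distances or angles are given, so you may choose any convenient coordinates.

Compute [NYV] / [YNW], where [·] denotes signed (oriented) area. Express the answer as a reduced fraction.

[NYV]:[YNW] = -1/3

Assign Y = (0, 0), E = (1, 0), T = (0, 1) — the answer is frame-independent, so this choice is without loss of generality.
1. N is the midpoint of TY ⇒ N = (0, 1/2)
2. W is the centroid of triangle EYN ⇒ W = (1/3, 1/6)
3. V is the centroid of triangle WTY ⇒ V = (1/9, 7/18)
2·[NYV] = 1/18, 2·[YNW] = -1/6
[NYV]:[YNW] = 1/18:-1/6 = -1/3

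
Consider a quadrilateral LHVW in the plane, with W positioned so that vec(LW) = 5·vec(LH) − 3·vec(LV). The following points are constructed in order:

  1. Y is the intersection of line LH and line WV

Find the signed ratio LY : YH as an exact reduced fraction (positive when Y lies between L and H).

LY:YH = -5

Assign L = (0, 0), H = (1, 0), V = (0, 1), W = (5, -3) — the answer is frame-independent, so this choice is without loss of generality.
1. Y is the intersection of line LH and line WV ⇒ Y = (5/4, 0)
Y = L + t·(H−L) with t = 5/4, so LY:YH = t:(1−t) = 5/4:-1/4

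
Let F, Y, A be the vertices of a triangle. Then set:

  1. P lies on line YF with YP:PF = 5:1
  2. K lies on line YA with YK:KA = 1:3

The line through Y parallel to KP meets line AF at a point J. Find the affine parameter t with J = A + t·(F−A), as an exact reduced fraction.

Set F = (0, 0), Y = (1, 0), A = (0, 1); any affine frame gives the same invariant.
1. P lies on line YF with YP:PF = 5:1 ⇒ P = (1/6, 0)
2. K lies on line YA with YK:KA = 1:3 ⇒ K = (3/4, 1/4)
through Y parallel to KP: direction (-7/12, -1/4); meets AF at J = (0, -3/7)
J = A + t·(F−A) with t = 10/7

t = 10/7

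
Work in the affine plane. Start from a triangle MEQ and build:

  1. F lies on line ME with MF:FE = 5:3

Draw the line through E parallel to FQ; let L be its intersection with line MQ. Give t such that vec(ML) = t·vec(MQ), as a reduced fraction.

Assign M = (0, 0), E = (1, 0), Q = (0, 1) — the answer is frame-independent, so this choice is without loss of generality.
1. F lies on line ME with MF:FE = 5:3 ⇒ F = (5/8, 0)
through E parallel to FQ: direction (-5/8, 1); meets MQ at L = (0, 8/5)
L = M + t·(Q−M) with t = 8/5

t = 8/5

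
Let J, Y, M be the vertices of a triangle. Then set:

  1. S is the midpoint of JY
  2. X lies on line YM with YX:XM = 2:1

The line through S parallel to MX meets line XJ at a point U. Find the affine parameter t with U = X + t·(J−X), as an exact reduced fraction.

Choose coordinates J = (0, 0), Y = (1, 0), M = (0, 1).
1. S is the midpoint of JY ⇒ S = (1/2, 0)
2. X lies on line YM with YX:XM = 2:1 ⇒ X = (1/3, 2/3)
through S parallel to MX: direction (1/3, -1/3); meets XJ at U = (1/6, 1/3)
U = X + t·(J−X) with t = 1/2

t = 1/2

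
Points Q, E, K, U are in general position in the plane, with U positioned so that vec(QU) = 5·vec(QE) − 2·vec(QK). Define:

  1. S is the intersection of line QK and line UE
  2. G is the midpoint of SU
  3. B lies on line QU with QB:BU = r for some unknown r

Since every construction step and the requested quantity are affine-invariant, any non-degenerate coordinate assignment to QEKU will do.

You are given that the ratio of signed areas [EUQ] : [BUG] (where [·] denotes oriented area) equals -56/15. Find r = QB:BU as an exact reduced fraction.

Work in coordinates with Q = (0, 0), E = (1, 0), K = (0, 1), U = (5, -2).
1. S is the intersection of line QK and line UE ⇒ S = (0, 1/2)
2. G is the midpoint of SU ⇒ G = (5/2, -3/4)
3. With QB:BU = r, write λ = r/(r+1) so B = Q + λ·(U−Q); B is affine-linear in λ
Every point depending on B is an affine combination of B and λ-independent points, so each such coordinate is linear in λ; the λ² term in each signed area is a multiple of (U−Q)×(U−Q) = 0, so 2·[EUQ] and 2·[BUG] are each linear in λ. Evaluating at λ=0 and λ=1:
  2·[EUQ] = -2,   2·[BUG] = -5/4·λ + 5/4
So [EUQ]:[BUG] = (-2) / (-5/4·λ + 5/4). Setting this equal to -56/15:
  -2 = -56/15·(-5/4·λ + 5/4)  ⇒  λ = 4/7
Then r = λ/(1−λ) = (4/7)/(3/7) = 4/3. Check: with r = 4/3, B = (20/7, -8/7) and [EUQ]:[BUG] = -56/15 as required.

r = 4/3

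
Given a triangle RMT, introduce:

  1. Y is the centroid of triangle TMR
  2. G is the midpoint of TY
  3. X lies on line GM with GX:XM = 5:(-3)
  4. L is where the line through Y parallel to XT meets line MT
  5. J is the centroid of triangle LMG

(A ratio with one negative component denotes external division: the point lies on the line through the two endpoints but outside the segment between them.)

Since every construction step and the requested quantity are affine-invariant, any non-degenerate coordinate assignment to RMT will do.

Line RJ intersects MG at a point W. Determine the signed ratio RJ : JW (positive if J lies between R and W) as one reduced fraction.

RJ:JW = 29/7

Assign R = (0, 0), M = (1, 0), T = (0, 1) — the answer is frame-independent, so this choice is without loss of generality.
1. Y is the centroid of triangle TMR ⇒ Y = (1/3, 1/3)
2. G is the midpoint of TY ⇒ G = (1/6, 2/3)
3. X lies on line GM with GX:XM = 5:(-3) ⇒ X = (9/4, -1)
4. L is where the line through Y parallel to XT meets line MT ⇒ L = (10/3, -7/3)
5. J is the centroid of triangle LMG ⇒ J = (3/2, -5/9)
line RJ meets MG at W = (54/29, -20/29)
J = R + t·(W−R) with t = 29/36, so RJ:JW = 29/36:7/36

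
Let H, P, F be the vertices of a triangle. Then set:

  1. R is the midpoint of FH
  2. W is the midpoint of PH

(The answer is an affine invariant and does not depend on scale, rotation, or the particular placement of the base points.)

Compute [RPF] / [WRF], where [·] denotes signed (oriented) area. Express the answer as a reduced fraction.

[RPF]:[WRF] = -2

Set H = (0, 0), P = (1, 0), F = (0, 1); any affine frame gives the same invariant.
1. R is the midpoint of FH ⇒ R = (0, 1/2)
2. W is the midpoint of PH ⇒ W = (1/2, 0)
2·[RPF] = 1/2, 2·[WRF] = -1/4
[RPF]:[WRF] = 1/2:-1/4 = -2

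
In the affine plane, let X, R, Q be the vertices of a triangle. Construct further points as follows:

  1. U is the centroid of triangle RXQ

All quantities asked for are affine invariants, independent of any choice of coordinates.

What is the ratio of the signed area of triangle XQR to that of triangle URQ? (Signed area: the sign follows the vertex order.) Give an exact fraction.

[XQR]:[URQ] = -3

Work in coordinates with X = (0, 0), R = (1, 0), Q = (0, 1).
1. U is the centroid of triangle RXQ ⇒ U = (1/3, 1/3)
2·[XQR] = -1, 2·[URQ] = 1/3
[XQR]:[URQ] = -1:1/3 = -3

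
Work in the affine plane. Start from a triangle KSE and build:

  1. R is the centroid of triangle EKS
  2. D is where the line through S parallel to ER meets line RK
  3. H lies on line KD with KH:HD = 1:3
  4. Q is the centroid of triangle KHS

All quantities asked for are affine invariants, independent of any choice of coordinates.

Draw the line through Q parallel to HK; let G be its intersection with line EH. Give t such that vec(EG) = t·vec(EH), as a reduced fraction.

t = 4/3

Assign K = (0, 0), S = (1, 0), E = (0, 1) — the answer is frame-independent, so this choice is without loss of generality.
1. R is the centroid of triangle EKS ⇒ R = (1/3, 1/3)
2. D is where the line through S parallel to ER meets line RK ⇒ D = (2/3, 2/3)
3. H lies on line KD with KH:HD = 1:3 ⇒ H = (1/6, 1/6)
4. Q is the centroid of triangle KHS ⇒ Q = (7/18, 1/18)
through Q parallel to HK: direction (-1/6, -1/6); meets EH at G = (2/9, -1/9)
G = E + t·(H−E) with t = 4/3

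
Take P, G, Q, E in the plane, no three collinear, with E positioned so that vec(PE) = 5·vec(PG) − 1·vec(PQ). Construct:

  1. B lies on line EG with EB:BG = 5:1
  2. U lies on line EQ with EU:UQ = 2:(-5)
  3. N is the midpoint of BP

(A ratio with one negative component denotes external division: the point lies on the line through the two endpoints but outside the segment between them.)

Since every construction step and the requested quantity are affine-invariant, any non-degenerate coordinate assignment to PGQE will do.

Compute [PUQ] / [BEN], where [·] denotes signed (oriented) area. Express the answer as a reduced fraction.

[PUQ]:[BEN] = -20

Assign P = (0, 0), G = (1, 0), Q = (0, 1), E = (5, -1) — the answer is frame-independent, so this choice is without loss of generality.
1. B lies on line EG with EB:BG = 5:1 ⇒ B = (5/3, -1/6)
2. U lies on line EQ with EU:UQ = 2:(-5) ⇒ U = (25/3, -7/3)
3. N is the midpoint of BP ⇒ N = (5/6, -1/12)
2·[PUQ] = 25/3, 2·[BEN] = -5/12
[PUQ]:[BEN] = 25/3:-5/12 = -20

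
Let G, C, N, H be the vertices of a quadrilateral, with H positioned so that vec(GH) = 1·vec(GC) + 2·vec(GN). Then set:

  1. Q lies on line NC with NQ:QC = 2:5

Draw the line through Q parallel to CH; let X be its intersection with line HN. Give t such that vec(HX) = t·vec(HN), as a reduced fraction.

t = 5/7

Set G = (0, 0), C = (1, 0), N = (0, 1), H = (1, 2); any affine frame gives the same invariant.
1. Q lies on line NC with NQ:QC = 2:5 ⇒ Q = (2/7, 5/7)
through Q parallel to CH: direction (0, 2); meets HN at X = (2/7, 9/7)
X = H + t·(N−H) with t = 5/7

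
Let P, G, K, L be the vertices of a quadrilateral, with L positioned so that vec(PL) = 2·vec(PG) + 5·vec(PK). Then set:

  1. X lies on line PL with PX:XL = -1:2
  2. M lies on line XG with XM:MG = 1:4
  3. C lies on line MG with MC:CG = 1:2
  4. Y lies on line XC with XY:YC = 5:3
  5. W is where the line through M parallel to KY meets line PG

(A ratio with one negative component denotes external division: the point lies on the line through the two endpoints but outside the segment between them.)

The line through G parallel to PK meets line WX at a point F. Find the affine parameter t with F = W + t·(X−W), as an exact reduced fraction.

Choose coordinates P = (0, 0), G = (1, 0), K = (0, 1), L = (2, 5).
1. X lies on line PL with PX:XL = -1:2 ⇒ X = (-2, -5)
2. M lies on line XG with XM:MG = 1:4 ⇒ M = (-7/5, -4)
3. C lies on line MG with MC:CG = 1:2 ⇒ C = (-3/5, -8/3)
4. Y lies on line XC with XY:YC = 5:3 ⇒ Y = (-9/8, -85/24)
5. W is where the line through M parallel to KY meets line PG ⇒ W = (-223/545, 0)
through G parallel to PK: direction (0, 1); meets WX at F = (1, 1280/289)
F = W + t·(X−W) with t = -256/289

t = -256/289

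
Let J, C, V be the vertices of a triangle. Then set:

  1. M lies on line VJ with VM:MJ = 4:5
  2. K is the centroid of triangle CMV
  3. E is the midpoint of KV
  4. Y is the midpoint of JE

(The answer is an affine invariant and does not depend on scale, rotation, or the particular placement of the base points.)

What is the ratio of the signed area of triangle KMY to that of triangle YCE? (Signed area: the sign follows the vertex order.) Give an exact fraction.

Choose coordinates J = (0, 0), C = (1, 0), V = (0, 1).
1. M lies on line VJ with VM:MJ = 4:5 ⇒ M = (0, 5/9)
2. K is the centroid of triangle CMV ⇒ K = (1/3, 14/27)
3. E is the midpoint of KV ⇒ E = (1/6, 41/54)
4. Y is the midpoint of JE ⇒ Y = (1/12, 41/108)
2·[KMY] = 1/18, 2·[YCE] = 41/108
[KMY]:[YCE] = 1/18:41/108 = 6/41

[KMY]:[YCE] = 6/41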